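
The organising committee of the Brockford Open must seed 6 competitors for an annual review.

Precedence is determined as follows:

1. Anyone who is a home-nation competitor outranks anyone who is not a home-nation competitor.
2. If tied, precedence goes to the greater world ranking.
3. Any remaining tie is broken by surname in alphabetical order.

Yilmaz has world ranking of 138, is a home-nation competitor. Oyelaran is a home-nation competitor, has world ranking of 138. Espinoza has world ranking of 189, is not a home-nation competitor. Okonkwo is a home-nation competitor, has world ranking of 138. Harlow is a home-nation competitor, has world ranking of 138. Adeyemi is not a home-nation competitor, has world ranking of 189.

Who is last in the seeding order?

By the first rule: Harlow, Okonkwo, Oyelaran and Yilmaz (each a home-nation competitor); then Adeyemi and Espinoza (both not a home-nation competitor).
Harlow, Okonkwo, Oyelaran and Yilmaz all have world ranking 138, so the next rule applies.
Among Harlow, Okonkwo, Oyelaran and Yilmaz, alphabetically by surname: Harlow before Okonkwo before Oyelaran before Yilmaz.
Adeyemi and Espinoza both have world ranking 189, so the next rule applies.
Among Adeyemi and Espinoza, alphabetically by surname: Adeyemi before Espinoza.
Order: Harlow, Okonkwo, Oyelaran, Yilmaz, Adeyemi, Espinoza.

Espinoza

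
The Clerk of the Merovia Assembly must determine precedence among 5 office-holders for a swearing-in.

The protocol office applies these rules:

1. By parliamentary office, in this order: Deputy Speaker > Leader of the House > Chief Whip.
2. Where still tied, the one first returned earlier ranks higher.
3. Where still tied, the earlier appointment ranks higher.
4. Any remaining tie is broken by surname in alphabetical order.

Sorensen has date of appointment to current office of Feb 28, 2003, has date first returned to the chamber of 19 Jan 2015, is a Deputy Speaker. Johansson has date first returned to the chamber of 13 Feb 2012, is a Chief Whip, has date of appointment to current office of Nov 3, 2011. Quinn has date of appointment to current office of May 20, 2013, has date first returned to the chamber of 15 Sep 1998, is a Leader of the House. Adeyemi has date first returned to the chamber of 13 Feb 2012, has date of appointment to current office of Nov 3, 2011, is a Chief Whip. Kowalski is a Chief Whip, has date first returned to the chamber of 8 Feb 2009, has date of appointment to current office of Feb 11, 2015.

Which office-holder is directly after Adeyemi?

Johansson

By parliamentary office: Sorensen (Deputy Speaker); then Quinn (Leader of the House); then Kowalski, Adeyemi and Johansson (Chief Whip).
Among Kowalski, Adeyemi and Johansson, by date first returned to the chamber (earlier first): Kowalski (8 Feb 2009) before Adeyemi and Johansson (13 Feb 2012).
Adeyemi and Johansson both have date of appointment to current office Nov 3, 2011, so the next rule applies.
Among Adeyemi and Johansson, alphabetically by surname: Adeyemi before Johansson.
Order: Sorensen, Quinn, Kowalski, Adeyemi, Johansson.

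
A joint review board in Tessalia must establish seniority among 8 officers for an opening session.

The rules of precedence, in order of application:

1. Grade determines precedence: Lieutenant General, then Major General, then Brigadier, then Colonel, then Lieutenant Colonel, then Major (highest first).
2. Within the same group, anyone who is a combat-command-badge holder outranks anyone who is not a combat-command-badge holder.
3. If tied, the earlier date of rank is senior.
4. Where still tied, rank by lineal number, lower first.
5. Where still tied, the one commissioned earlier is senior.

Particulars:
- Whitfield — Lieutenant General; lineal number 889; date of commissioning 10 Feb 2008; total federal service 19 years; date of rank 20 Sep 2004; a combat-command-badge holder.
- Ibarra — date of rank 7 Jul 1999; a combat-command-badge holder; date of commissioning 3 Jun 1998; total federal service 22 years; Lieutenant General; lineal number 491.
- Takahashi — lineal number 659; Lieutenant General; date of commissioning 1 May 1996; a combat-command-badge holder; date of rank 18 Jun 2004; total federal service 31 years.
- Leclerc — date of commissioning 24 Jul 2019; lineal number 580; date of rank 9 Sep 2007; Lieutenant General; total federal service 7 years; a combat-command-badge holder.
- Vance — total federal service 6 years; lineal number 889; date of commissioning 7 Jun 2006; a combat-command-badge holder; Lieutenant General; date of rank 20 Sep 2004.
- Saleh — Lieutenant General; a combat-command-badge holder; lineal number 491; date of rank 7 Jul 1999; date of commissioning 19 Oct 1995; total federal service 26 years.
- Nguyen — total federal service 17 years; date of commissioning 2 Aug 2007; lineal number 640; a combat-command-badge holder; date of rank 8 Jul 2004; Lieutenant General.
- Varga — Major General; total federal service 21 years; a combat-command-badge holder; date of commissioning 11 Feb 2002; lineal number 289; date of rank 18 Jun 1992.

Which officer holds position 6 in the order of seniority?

By grade: Saleh, Ibarra, Takahashi, Nguyen, Vance, Whitfield and Leclerc (Lieutenant General); then Varga (Major General).
Saleh, Ibarra, Takahashi, Nguyen, Vance, Whitfield and Leclerc are each a combat-command-badge holder, so the next rule applies.
Among Saleh, Ibarra, Takahashi, Nguyen, Vance, Whitfield and Leclerc, by date of rank (earlier first): Saleh and Ibarra (7 Jul 1999) before Takahashi (18 Jun 2004) before Nguyen (8 Jul 2004) before Vance and Whitfield (20 Sep 2004) before Leclerc (9 Sep 2007).
Saleh and Ibarra both have lineal number 491, so the next rule applies.
Among Saleh and Ibarra, by date of commissioning (earlier first): Saleh (19 Oct 1995) before Ibarra (3 Jun 1998).
Vance and Whitfield both have lineal number 889, so the next rule applies.
Among Vance and Whitfield, by date of commissioning (earlier first): Vance (7 Jun 2006) before Whitfield (10 Feb 2008).
Order: Saleh, Ibarra, Takahashi, Nguyen, Vance, Whitfield, Leclerc, Varga.

Whitfield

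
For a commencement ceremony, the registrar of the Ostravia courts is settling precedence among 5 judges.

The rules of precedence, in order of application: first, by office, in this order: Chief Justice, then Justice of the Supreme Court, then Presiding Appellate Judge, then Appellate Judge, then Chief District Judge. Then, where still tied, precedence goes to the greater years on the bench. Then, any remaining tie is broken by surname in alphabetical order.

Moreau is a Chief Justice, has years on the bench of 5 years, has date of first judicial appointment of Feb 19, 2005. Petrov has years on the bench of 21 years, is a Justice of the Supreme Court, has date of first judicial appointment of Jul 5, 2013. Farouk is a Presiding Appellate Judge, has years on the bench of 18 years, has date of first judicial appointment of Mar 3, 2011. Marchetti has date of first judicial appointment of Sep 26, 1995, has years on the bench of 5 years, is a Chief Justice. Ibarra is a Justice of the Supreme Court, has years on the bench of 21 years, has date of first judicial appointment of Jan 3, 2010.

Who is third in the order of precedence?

By office: Marchetti and Moreau (Chief Justice); then Ibarra and Petrov (Justice of the Supreme Court); then Farouk (Presiding Appellate Judge).
Marchetti and Moreau both have years on the bench 5 years, so the next rule applies.
Among Marchetti and Moreau, alphabetically by surname: Marchetti before Moreau.
Ibarra and Petrov both have years on the bench 21 years, so the next rule applies.
Among Ibarra and Petrov, alphabetically by surname: Ibarra before Petrov.
Order: Marchetti, Moreau, Ibarra, Petrov, Farouk.

Ibarra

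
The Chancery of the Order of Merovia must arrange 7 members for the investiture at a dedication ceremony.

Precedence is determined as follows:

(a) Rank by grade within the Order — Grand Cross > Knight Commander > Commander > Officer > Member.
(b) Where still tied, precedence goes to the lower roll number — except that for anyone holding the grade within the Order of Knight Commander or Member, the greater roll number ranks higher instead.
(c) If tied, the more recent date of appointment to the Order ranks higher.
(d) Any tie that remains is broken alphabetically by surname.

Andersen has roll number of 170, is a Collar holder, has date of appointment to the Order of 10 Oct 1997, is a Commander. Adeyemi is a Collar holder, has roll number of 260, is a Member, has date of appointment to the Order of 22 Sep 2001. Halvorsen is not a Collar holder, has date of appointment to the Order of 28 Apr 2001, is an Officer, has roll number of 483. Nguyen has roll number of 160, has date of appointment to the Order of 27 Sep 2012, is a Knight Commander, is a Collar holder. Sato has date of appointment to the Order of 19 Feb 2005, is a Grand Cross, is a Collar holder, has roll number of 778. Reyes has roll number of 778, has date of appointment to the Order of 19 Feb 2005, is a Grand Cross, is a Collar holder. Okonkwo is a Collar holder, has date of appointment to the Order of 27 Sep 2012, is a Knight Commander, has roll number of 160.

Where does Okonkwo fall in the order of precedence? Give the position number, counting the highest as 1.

4

By grade within the Order: Reyes and Sato (Grand Cross); then Nguyen and Okonkwo (Knight Commander); then Andersen (Commander); then Halvorsen (Officer); then Adeyemi (Member).
Reyes and Sato both have roll number 778, so the next rule applies.
Reyes and Sato both have date of appointment to the Order 19 Feb 2005, so the next rule applies.
Among Reyes and Sato, alphabetically by surname: Reyes before Sato.
Nguyen and Okonkwo both have roll number 160, so the next rule applies.
Nguyen and Okonkwo both have date of appointment to the Order 27 Sep 2012, so the next rule applies.
Among Nguyen and Okonkwo, alphabetically by surname: Nguyen before Okonkwo.
Order: Reyes, Sato, Nguyen, Okonkwo, Andersen, Halvorsen, Adeyemi. So position 4.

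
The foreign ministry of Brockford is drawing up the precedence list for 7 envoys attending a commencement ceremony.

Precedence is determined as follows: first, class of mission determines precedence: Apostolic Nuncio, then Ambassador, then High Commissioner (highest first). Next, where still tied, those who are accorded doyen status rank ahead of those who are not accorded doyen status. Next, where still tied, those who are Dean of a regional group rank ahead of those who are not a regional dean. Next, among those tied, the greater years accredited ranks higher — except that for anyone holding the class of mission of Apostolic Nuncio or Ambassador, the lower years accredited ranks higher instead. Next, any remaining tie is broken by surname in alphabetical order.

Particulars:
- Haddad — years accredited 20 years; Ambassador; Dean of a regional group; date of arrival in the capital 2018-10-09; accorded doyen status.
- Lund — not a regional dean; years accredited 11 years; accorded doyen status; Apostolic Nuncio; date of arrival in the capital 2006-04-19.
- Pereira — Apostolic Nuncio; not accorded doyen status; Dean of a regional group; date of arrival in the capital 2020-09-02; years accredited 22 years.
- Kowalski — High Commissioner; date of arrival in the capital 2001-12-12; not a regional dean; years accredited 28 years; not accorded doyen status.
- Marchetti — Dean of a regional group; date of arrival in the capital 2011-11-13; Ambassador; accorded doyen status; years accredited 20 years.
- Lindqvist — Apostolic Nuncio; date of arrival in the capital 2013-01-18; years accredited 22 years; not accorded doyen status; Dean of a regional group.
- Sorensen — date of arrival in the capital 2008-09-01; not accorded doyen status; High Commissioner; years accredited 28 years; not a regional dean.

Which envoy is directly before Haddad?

Pereira

By class of mission: Lund, Lindqvist and Pereira (Apostolic Nuncio); then Haddad and Marchetti (Ambassador); then Kowalski and Sorensen (High Commissioner).
Among Lund, Lindqvist and Pereira, accorded doyen status before not accorded doyen status: Lund (accorded doyen status) before Lindqvist and Pereira (not accorded doyen status).
Lindqvist and Pereira are each Dean of a regional group, so the next rule applies.
Lindqvist and Pereira both have years accredited 22 years, so the next rule applies.
Among Lindqvist and Pereira, alphabetically by surname: Lindqvist before Pereira.
Haddad and Marchetti are each accorded doyen status, so the next rule applies.
Haddad and Marchetti are each Dean of a regional group, so the next rule applies.
Haddad and Marchetti both have years accredited 20 years, so the next rule applies.
Among Haddad and Marchetti, alphabetically by surname: Haddad before Marchetti.
Kowalski and Sorensen are each not accorded doyen status, so the next rule applies.
Kowalski and Sorensen are each not a regional dean, so the next rule applies.
Kowalski and Sorensen both have years accredited 28 years, so the next rule applies.
Among Kowalski and Sorensen, alphabetically by surname: Kowalski before Sorensen.
Order: Lund, Lindqvist, Pereira, Haddad, Marchetti, Kowalski, Sorensen.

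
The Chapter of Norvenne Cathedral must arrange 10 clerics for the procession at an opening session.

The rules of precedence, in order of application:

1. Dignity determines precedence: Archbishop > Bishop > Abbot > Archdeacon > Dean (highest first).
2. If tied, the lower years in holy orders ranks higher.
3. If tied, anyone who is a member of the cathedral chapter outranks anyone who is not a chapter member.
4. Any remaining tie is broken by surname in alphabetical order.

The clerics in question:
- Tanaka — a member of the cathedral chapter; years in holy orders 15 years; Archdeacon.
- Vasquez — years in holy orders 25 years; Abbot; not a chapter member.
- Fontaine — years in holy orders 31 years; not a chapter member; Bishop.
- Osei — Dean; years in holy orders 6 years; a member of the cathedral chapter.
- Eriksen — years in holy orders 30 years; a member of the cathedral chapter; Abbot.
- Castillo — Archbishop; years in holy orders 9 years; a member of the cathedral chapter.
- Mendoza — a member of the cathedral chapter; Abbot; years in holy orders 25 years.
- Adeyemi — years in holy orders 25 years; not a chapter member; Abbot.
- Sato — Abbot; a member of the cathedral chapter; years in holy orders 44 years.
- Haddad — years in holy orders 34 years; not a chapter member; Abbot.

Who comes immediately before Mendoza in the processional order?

By dignity: Castillo (Archbishop); then Fontaine (Bishop); then Mendoza, Adeyemi, Vasquez, Eriksen, Haddad and Sato (Abbot); then Tanaka (Archdeacon); then Osei (Dean).
Among Mendoza, Adeyemi, Vasquez, Eriksen, Haddad and Sato, by years in holy orders (lower first): Mendoza, Adeyemi and Vasquez (25 years) before Eriksen (30 years) before Haddad (34 years) before Sato (44 years).
Among Mendoza, Adeyemi and Vasquez, a member of the cathedral chapter before not a chapter member: Mendoza (a member of the cathedral chapter) before Adeyemi and Vasquez (not a chapter member).
Among Adeyemi and Vasquez, alphabetically by surname: Adeyemi before Vasquez.
Order: Castillo, Fontaine, Mendoza, Adeyemi, Vasquez, Eriksen, Haddad, Sato, Tanaka, Osei.

Fontaine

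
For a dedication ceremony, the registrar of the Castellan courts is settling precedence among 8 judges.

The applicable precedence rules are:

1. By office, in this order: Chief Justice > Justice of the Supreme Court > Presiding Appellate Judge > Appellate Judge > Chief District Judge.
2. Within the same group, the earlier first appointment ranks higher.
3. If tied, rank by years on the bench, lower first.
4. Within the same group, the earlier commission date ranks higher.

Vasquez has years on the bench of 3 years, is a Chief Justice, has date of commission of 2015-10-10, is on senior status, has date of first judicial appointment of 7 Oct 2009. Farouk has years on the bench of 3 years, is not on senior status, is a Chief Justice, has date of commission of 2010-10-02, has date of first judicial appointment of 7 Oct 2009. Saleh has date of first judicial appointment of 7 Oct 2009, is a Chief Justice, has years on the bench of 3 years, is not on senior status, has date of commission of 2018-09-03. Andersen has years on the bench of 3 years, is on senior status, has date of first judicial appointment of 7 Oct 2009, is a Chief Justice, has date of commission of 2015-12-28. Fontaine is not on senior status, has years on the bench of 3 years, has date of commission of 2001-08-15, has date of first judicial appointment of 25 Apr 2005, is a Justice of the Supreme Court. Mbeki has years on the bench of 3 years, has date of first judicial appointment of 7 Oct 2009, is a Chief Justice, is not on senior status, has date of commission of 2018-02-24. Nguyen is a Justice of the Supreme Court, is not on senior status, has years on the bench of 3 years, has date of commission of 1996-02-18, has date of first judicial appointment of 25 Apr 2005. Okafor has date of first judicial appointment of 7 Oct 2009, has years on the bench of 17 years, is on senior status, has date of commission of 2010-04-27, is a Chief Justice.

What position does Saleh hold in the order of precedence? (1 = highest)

5

By office: Farouk, Vasquez, Andersen, Mbeki, Saleh and Okafor (Chief Justice); then Nguyen and Fontaine (Justice of the Supreme Court).
Farouk, Vasquez, Andersen, Mbeki, Saleh and Okafor all have date of first judicial appointment 7 Oct 2009, so the next rule applies.
Among Farouk, Vasquez, Andersen, Mbeki, Saleh and Okafor, by years on the bench (lower first): Farouk, Vasquez, Andersen, Mbeki and Saleh (3 years) before Okafor (17 years).
Among Farouk, Vasquez, Andersen, Mbeki and Saleh, by date of commission (earlier first): Farouk (2010-10-02) before Vasquez (2015-10-10) before Andersen (2015-12-28) before Mbeki (2018-02-24) before Saleh (2018-09-03).
Nguyen and Fontaine both have date of first judicial appointment 25 Apr 2005, so the next rule applies.
Nguyen and Fontaine both have years on the bench 3 years, so the next rule applies.
Among Nguyen and Fontaine, by date of commission (earlier first): Nguyen (1996-02-18) before Fontaine (2001-08-15).
Order: Farouk, Vasquez, Andersen, Mbeki, Saleh, Okafor, Nguyen, Fontaine. So position 5.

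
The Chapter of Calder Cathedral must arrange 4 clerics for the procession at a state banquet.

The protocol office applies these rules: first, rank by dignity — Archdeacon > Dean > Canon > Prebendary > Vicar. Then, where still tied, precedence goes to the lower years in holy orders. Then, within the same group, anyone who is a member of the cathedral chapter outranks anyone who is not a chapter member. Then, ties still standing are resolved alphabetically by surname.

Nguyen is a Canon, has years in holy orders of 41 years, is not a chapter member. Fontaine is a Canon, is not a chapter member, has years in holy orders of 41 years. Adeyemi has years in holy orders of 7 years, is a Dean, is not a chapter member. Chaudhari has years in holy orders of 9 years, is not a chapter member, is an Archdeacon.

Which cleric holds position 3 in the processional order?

Fontaine

By dignity: Chaudhari (Archdeacon); then Adeyemi (Dean); then Fontaine and Nguyen (Canon).
Fontaine and Nguyen both have years in holy orders 41 years, so the next rule applies.
Fontaine and Nguyen are each not a chapter member, so the next rule applies.
Among Fontaine and Nguyen, alphabetically by surname: Fontaine before Nguyen.
Order: Chaudhari, Adeyemi, Fontaine, Nguyen.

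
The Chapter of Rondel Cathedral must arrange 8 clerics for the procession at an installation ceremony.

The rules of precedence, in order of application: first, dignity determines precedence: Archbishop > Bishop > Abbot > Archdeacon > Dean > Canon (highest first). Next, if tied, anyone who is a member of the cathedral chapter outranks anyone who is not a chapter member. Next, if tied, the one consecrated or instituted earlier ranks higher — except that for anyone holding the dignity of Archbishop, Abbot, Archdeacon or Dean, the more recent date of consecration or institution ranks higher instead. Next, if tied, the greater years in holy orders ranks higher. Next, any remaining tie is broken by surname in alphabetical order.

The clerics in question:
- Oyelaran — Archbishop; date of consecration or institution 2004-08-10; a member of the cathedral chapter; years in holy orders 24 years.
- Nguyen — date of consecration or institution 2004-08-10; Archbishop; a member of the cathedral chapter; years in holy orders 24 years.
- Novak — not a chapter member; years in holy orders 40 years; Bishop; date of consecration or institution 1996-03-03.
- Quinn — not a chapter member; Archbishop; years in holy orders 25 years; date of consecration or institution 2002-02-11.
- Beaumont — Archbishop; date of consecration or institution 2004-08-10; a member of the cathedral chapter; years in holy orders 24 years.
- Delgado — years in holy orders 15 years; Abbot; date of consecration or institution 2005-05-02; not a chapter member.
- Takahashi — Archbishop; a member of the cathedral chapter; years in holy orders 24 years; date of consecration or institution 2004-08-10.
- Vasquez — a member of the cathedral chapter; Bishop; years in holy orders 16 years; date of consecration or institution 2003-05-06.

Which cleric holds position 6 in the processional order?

By dignity: Beaumont, Nguyen, Oyelaran, Takahashi and Quinn (Archbishop); then Vasquez and Novak (Bishop); then Delgado (Abbot).
Among Beaumont, Nguyen, Oyelaran, Takahashi and Quinn, a member of the cathedral chapter before not a chapter member: Beaumont, Nguyen, Oyelaran and Takahashi (a member of the cathedral chapter) before Quinn (not a chapter member).
Beaumont, Nguyen, Oyelaran and Takahashi all have date of consecration or institution 2004-08-10, so the next rule applies.
Beaumont, Nguyen, Oyelaran and Takahashi all have years in holy orders 24 years, so the next rule applies.
Among Beaumont, Nguyen, Oyelaran and Takahashi, alphabetically by surname: Beaumont before Nguyen before Oyelaran before Takahashi.
Among Vasquez and Novak, a member of the cathedral chapter before not a chapter member: Vasquez (a member of the cathedral chapter) before Novak (not a chapter member).
Order: Beaumont, Nguyen, Oyelaran, Takahashi, Quinn, Vasquez, Novak, Delgado.

Vasquez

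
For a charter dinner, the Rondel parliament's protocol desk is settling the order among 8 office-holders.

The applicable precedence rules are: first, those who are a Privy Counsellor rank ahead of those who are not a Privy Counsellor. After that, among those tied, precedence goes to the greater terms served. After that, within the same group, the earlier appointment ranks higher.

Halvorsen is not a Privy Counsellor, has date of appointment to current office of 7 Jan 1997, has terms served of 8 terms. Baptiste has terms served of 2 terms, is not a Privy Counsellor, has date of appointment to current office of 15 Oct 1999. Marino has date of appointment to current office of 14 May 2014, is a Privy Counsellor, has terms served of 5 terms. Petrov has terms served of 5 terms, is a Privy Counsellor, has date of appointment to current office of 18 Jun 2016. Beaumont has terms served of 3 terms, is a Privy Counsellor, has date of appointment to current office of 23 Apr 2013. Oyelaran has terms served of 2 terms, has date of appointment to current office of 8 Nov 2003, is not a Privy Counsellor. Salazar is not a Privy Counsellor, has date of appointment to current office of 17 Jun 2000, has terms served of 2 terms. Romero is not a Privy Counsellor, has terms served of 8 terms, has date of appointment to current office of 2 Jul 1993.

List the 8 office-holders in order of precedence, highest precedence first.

By the first rule: Marino, Petrov and Beaumont (each a Privy Counsellor); then Romero, Halvorsen, Baptiste, Salazar and Oyelaran (each not a Privy Counsellor).
Among Marino, Petrov and Beaumont, by terms served (higher first): Marino and Petrov (5 terms) before Beaumont (3 terms).
Among Marino and Petrov, by date of appointment to current office (earlier first): Marino (14 May 2014) before Petrov (18 Jun 2016).
Among Romero, Halvorsen, Baptiste, Salazar and Oyelaran, by terms served (higher first): Romero and Halvorsen (8 terms) before Baptiste, Salazar and Oyelaran (2 terms).
Among Romero and Halvorsen, by date of appointment to current office (earlier first): Romero (2 Jul 1993) before Halvorsen (7 Jan 1997).
Among Baptiste, Salazar and Oyelaran, by date of appointment to current office (earlier first): Baptiste (15 Oct 1999) before Salazar (17 Jun 2000) before Oyelaran (8 Nov 2003).
Full order: Marino, Petrov, Beaumont, Romero, Halvorsen, Baptiste, Salazar, Oyelaran.

Marino, Petrov, Beaumont, Romero, Halvorsen, Baptiste, Salazar, Oyelaran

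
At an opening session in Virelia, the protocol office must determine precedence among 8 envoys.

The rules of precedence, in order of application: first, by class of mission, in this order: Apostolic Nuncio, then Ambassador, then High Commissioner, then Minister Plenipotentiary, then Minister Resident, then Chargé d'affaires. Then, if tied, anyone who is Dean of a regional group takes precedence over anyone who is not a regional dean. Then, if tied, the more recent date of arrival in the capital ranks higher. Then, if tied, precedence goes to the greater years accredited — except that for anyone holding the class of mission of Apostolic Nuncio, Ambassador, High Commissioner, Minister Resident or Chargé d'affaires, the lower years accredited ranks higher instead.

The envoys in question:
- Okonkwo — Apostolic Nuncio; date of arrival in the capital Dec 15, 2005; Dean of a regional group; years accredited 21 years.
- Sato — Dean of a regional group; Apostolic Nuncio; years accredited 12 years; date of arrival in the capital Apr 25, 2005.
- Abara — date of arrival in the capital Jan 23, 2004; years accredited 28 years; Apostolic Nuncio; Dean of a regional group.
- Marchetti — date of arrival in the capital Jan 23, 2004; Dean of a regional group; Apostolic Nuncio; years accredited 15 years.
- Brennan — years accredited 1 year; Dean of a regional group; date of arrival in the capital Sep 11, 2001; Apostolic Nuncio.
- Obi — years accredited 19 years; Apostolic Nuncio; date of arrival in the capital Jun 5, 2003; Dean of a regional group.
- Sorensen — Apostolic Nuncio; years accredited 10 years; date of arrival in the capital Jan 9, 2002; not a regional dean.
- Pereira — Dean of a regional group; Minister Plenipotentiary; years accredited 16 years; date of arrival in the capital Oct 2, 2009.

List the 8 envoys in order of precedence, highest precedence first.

Okonkwo, Sato, Marchetti, Abara, Obi, Brennan, Sorensen, Pereira

By class of mission: Okonkwo, Sato, Marchetti, Abara, Obi, Brennan and Sorensen (Apostolic Nuncio); then Pereira (Minister Plenipotentiary).
Among Okonkwo, Sato, Marchetti, Abara, Obi, Brennan and Sorensen, Dean of a regional group before not a regional dean: Okonkwo, Sato, Marchetti, Abara, Obi and Brennan (Dean of a regional group) before Sorensen (not a regional dean).
Among Okonkwo, Sato, Marchetti, Abara, Obi and Brennan, by date of arrival in the capital (later first): Okonkwo (Dec 15, 2005) before Sato (Apr 25, 2005) before Marchetti and Abara (Jan 23, 2004) before Obi (Jun 5, 2003) before Brennan (Sep 11, 2001).
Among Marchetti and Abara, by years accredited (lower first) (reversed rule for this group): Marchetti (15 years) before Abara (28 years).
Full order: Okonkwo, Sato, Marchetti, Abara, Obi, Brennan, Sorensen, Pereira.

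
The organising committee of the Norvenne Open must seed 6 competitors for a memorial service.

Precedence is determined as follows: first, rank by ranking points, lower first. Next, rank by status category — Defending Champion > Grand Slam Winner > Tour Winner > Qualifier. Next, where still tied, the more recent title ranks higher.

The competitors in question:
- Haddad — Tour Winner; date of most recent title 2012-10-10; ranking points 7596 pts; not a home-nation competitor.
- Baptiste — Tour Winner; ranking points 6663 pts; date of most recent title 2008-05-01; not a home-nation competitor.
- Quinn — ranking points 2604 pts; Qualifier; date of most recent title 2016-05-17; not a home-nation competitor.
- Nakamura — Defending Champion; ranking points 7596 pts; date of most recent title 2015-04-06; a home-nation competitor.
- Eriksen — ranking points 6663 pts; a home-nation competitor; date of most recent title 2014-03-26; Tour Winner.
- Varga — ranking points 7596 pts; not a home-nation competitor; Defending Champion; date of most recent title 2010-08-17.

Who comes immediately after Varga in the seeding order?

By ranking points (lower first): Quinn (2604 pts); then Eriksen and Baptiste (both 6663 pts); then Nakamura, Varga and Haddad (each 7596 pts).
Eriksen and Baptiste are each Tour Winner, so the next rule applies.
Among Eriksen and Baptiste, by date of most recent title (later first): Eriksen (2014-03-26) before Baptiste (2008-05-01).
Among Nakamura, Varga and Haddad, by status category: Nakamura and Varga (Defending Champion) before Haddad (Tour Winner).
Among Nakamura and Varga, by date of most recent title (later first): Nakamura (2015-04-06) before Varga (2010-08-17).
Order: Quinn, Eriksen, Baptiste, Nakamura, Varga, Haddad.

Haddad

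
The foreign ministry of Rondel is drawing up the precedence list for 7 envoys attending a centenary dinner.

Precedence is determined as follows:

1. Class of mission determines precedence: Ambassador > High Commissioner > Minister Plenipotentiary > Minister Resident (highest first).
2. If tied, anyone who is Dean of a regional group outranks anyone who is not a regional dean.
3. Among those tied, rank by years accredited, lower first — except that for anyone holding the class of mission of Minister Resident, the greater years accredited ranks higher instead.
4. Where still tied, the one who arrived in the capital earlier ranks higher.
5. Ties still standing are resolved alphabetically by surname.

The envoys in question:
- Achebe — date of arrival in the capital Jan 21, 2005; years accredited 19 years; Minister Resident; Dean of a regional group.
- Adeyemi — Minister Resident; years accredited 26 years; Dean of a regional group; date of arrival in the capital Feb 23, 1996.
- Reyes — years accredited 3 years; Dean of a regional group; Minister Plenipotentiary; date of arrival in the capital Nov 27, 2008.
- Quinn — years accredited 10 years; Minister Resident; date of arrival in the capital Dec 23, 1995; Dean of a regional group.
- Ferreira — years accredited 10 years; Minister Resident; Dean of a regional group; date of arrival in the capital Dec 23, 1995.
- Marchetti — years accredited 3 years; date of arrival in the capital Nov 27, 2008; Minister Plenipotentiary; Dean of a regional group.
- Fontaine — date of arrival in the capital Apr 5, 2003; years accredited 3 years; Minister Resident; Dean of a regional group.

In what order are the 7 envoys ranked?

Marchetti, Reyes, Adeyemi, Achebe, Ferreira, Quinn, Fontaine

By class of mission: Marchetti and Reyes (Minister Plenipotentiary); then Adeyemi, Achebe, Ferreira, Quinn and Fontaine (Minister Resident).
Marchetti and Reyes are each Dean of a regional group, so the next rule applies.
Marchetti and Reyes both have years accredited 3 years, so the next rule applies.
Marchetti and Reyes both have date of arrival in the capital Nov 27, 2008, so the next rule applies.
Among Marchetti and Reyes, alphabetically by surname: Marchetti before Reyes.
Adeyemi, Achebe, Ferreira, Quinn and Fontaine are each Dean of a regional group, so the next rule applies.
Among Adeyemi, Achebe, Ferreira, Quinn and Fontaine, by years accredited (higher first) (reversed rule for this group): Adeyemi (26 years) before Achebe (19 years) before Ferreira and Quinn (10 years) before Fontaine (3 years).
Ferreira and Quinn both have date of arrival in the capital Dec 23, 1995, so the next rule applies.
Among Ferreira and Quinn, alphabetically by surname: Ferreira before Quinn.
Full order: Marchetti, Reyes, Adeyemi, Achebe, Ferreira, Quinn, Fontaine.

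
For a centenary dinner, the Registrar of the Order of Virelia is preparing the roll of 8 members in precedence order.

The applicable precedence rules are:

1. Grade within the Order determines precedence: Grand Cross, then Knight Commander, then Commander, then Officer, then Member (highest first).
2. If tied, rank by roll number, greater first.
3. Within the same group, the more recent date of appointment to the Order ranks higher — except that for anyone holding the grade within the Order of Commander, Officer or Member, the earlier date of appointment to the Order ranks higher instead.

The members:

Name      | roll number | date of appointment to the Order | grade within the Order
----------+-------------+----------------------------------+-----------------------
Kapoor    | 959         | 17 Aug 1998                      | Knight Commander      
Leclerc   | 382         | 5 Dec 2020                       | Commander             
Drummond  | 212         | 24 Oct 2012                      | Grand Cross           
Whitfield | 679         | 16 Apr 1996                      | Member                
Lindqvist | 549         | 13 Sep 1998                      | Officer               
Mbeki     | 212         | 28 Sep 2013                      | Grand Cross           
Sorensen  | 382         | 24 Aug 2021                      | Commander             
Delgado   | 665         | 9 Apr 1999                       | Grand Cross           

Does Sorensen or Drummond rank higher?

Drummond

By grade within the Order: Delgado, Mbeki and Drummond (Grand Cross); then Kapoor (Knight Commander); then Leclerc and Sorensen (Commander); then Lindqvist (Officer); then Whitfield (Member).
Among Delgado, Mbeki and Drummond, by roll number (higher first): Delgado (665) before Mbeki and Drummond (212).
Among Mbeki and Drummond, by date of appointment to the Order (later first): Mbeki (28 Sep 2013) before Drummond (24 Oct 2012).
Leclerc and Sorensen both have roll number 382, so the next rule applies.
Among Leclerc and Sorensen, by date of appointment to the Order (earlier first) (reversed rule for this group): Leclerc (5 Dec 2020) before Sorensen (24 Aug 2021).
So Drummond takes precedence.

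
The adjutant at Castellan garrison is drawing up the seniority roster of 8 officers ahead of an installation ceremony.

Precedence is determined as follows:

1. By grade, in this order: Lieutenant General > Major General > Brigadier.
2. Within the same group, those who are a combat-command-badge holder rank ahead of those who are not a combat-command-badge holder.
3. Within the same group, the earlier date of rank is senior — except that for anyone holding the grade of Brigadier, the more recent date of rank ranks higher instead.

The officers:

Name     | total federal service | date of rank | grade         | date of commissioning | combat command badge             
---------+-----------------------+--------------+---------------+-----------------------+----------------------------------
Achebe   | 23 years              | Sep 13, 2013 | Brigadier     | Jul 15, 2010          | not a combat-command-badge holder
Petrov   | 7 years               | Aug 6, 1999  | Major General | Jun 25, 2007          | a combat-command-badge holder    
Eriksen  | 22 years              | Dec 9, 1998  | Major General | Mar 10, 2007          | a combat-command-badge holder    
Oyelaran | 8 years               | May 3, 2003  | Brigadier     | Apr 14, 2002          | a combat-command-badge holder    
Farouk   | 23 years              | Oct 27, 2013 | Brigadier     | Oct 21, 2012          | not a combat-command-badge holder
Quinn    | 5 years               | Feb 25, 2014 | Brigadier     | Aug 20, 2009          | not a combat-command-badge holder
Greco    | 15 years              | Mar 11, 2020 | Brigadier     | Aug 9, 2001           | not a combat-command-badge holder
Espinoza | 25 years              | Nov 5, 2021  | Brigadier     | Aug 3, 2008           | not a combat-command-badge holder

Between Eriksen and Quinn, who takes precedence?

Eriksen

By grade: Eriksen and Petrov (Major General); then Oyelaran, Espinoza, Greco, Quinn, Farouk and Achebe (Brigadier).
Eriksen and Petrov are each a combat-command-badge holder, so the next rule applies.
Among Eriksen and Petrov, by date of rank (earlier first): Eriksen (Dec 9, 1998) before Petrov (Aug 6, 1999).
Among Oyelaran, Espinoza, Greco, Quinn, Farouk and Achebe, a combat-command-badge holder before not a combat-command-badge holder: Oyelaran (a combat-command-badge holder) before Espinoza, Greco, Quinn, Farouk and Achebe (not a combat-command-badge holder).
Among Espinoza, Greco, Quinn, Farouk and Achebe, by date of rank (later first) (reversed rule for this group): Espinoza (Nov 5, 2021) before Greco (Mar 11, 2020) before Quinn (Feb 25, 2014) before Farouk (Oct 27, 2013) before Achebe (Sep 13, 2013).
So Eriksen takes precedence.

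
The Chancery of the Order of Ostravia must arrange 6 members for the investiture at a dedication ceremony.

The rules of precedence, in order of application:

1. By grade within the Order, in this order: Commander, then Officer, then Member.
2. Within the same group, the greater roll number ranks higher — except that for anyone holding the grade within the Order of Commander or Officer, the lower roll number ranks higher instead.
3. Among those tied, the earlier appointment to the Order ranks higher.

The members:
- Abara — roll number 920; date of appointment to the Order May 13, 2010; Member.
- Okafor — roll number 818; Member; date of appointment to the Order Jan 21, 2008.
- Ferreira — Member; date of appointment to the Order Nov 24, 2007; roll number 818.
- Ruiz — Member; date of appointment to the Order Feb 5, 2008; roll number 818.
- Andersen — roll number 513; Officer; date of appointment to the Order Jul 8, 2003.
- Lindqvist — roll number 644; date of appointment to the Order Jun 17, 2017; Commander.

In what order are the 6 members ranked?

By grade within the Order: Lindqvist (Commander); then Andersen (Officer); then Abara, Ferreira, Okafor and Ruiz (Member).
Among Abara, Ferreira, Okafor and Ruiz, by roll number (higher first): Abara (920) before Ferreira, Okafor and Ruiz (818).
Among Ferreira, Okafor and Ruiz, by date of appointment to the Order (earlier first): Ferreira (Nov 24, 2007) before Okafor (Jan 21, 2008) before Ruiz (Feb 5, 2008).
Full order: Lindqvist, Andersen, Abara, Ferreira, Okafor, Ruiz.

Lindqvist, Andersen, Abara, Ferreira, Okafor, Ruiz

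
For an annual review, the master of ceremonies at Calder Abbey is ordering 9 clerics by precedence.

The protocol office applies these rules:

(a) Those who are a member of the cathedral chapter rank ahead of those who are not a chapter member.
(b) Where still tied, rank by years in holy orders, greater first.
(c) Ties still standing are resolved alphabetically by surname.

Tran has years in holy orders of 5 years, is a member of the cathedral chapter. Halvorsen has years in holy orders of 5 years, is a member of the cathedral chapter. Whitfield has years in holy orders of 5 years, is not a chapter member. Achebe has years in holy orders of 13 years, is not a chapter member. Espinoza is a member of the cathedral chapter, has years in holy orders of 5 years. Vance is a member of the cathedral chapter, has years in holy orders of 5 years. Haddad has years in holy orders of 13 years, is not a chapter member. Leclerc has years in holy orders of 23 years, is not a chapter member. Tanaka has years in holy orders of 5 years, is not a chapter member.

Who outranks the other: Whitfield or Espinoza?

Espinoza

By the first rule: Espinoza, Halvorsen, Tran and Vance (each a member of the cathedral chapter); then Leclerc, Achebe, Haddad, Tanaka and Whitfield (each not a chapter member).
Espinoza, Halvorsen, Tran and Vance all have years in holy orders 5 years, so the next rule applies.
Among Espinoza, Halvorsen, Tran and Vance, alphabetically by surname: Espinoza before Halvorsen before Tran before Vance.
Among Leclerc, Achebe, Haddad, Tanaka and Whitfield, by years in holy orders (higher first): Leclerc (23 years) before Achebe and Haddad (13 years) before Tanaka and Whitfield (5 years).
Among Achebe and Haddad, alphabetically by surname: Achebe before Haddad.
Among Tanaka and Whitfield, alphabetically by surname: Tanaka before Whitfield.
So Espinoza takes precedence.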